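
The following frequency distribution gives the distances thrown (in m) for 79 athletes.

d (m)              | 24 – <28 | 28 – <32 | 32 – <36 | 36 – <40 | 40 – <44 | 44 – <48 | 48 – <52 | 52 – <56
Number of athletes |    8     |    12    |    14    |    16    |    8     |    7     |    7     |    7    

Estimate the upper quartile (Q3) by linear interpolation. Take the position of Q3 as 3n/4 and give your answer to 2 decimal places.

Cumulative frequencies: 8, 20, 34, 50, 58, 65, 72, 79
n = 79; position = 3n/4 = 59.25.
This falls in the class 44 – <48: L = 44, F = 58, f = 7, h = 4.
Upper quartile ≈ 44 + ((59.25 − 58) / 7) × 4 = 44.7143

44.71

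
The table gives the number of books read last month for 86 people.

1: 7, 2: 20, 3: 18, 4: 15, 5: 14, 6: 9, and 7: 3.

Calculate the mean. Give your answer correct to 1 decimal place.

Values: 1, 2, 3, 4, 5, 6, 7
Σfx = 7×1 + 20×2 + 18×3 + 15×4 + 14×5 + 9×6 + 3×7 = 306
n = Σf = 86
Mean = 306 / 86 = 3.5581

3.6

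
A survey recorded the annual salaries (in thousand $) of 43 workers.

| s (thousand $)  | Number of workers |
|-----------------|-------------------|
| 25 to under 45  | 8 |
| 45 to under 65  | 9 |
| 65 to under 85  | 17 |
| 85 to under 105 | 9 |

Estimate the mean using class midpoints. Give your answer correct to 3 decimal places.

67.558

Midpoints: 35, 55, 75, 95
Σfm = 8×35 + 9×55 + 17×75 + 9×95 = 2905
n = Σf = 43
Mean = 2905 / 43 = 67.5581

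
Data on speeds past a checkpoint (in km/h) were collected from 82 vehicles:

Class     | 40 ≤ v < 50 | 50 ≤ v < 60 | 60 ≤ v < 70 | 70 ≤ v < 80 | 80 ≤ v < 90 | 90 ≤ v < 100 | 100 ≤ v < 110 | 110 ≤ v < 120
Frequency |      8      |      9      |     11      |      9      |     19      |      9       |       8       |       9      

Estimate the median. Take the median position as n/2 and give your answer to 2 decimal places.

82.11

Cumulative frequencies: 8, 17, 28, 37, 56, 65, 73, 82
n = 82; position = n/2 = 41.
This falls in the class 80 ≤ v < 90: L = 80, F = 37, f = 19, h = 10.
Median ≈ 80 + ((41 − 37) / 19) × 10 = 82.1053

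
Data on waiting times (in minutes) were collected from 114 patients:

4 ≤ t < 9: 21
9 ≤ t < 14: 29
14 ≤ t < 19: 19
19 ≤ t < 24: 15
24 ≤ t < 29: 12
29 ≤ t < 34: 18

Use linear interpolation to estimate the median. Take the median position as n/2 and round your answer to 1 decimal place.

15.8

Cumulative frequencies: 21, 50, 69, 84, 96, 114
n = 114; position = n/2 = 57.
This falls in the class 14 ≤ t < 19: L = 14, F = 50, f = 19, h = 5.
Median ≈ 14 + ((57 − 50) / 19) × 5 = 15.8421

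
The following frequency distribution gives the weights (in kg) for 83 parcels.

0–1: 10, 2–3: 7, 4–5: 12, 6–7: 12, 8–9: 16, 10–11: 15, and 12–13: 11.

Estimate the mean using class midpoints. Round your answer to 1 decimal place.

Midpoints: 0.5, 2.5, 4.5, 6.5, 8.5, 10.5, 12.5
Σfm = 10×0.5 + 7×2.5 + 12×4.5 + 12×6.5 + 16×8.5 + 15×10.5 + 11×12.5 = 585.5
n = Σf = 83
Mean = 585.5 / 83 = 7.0542

7.1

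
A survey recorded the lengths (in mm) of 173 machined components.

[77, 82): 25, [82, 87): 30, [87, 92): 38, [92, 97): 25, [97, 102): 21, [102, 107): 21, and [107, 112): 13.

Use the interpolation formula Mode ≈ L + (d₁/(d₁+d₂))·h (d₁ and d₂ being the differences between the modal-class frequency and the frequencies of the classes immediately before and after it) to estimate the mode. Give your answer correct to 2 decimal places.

88.90

Modal class: [87, 92) (highest frequency 38).
d₁ = 38 − 30 = 8, d₂ = 38 − 25 = 13
Mode ≈ 87 + (8/(8+13)) × 5 = 87 + 1.9048 = 88.9048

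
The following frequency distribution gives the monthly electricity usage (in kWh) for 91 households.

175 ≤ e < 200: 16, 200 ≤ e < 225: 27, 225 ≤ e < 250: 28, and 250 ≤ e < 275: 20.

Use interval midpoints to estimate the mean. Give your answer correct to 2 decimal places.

226.79

Midpoints: 187.5, 212.5, 237.5, 262.5
Σfm = 16×187.5 + 27×212.5 + 28×237.5 + 20×262.5 = 20637.5
n = Σf = 91
Mean = 20637.5 / 91 = 226.7857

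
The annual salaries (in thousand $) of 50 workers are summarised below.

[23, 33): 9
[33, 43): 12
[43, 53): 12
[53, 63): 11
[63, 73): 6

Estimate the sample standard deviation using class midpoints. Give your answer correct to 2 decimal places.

Midpoints: 28, 38, 48, 58, 68
n = 50, Σfm = 2330, mean = 46.6000
Σfm² = 116780
Σf(m − x̄)² = Σfm² − (Σfm)²/n = 116780 − 2330²/50 = 8202.0000
Sample variance = 8202.0000 / 49 = 167.3878
Standard deviation = √167.3878 = 12.9378

12.94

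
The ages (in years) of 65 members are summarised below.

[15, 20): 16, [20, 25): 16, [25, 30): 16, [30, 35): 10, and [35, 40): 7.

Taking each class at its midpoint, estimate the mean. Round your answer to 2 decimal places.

25.65

Midpoints: 17.5, 22.5, 27.5, 32.5, 37.5
Σfm = 16×17.5 + 16×22.5 + 16×27.5 + 10×32.5 + 7×37.5 = 1667.5
n = Σf = 65
Mean = 1667.5 / 65 = 25.6538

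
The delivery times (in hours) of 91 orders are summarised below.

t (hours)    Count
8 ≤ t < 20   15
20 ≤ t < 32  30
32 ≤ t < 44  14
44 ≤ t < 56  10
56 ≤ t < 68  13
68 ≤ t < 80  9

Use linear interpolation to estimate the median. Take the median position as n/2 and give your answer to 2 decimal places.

Cumulative frequencies: 15, 45, 59, 69, 82, 91
n = 91; position = n/2 = 45.5.
This falls in the class 32 ≤ t < 44: L = 32, F = 45, f = 14, h = 12.
Median ≈ 32 + ((45.5 − 45) / 14) × 12 = 32.4286

32.43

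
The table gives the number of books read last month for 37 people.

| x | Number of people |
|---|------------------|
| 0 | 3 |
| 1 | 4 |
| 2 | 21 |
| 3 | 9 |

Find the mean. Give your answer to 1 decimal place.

2.0

Values: 0, 1, 2, 3
Σfx = 3×0 + 4×1 + 21×2 + 9×3 = 73
n = Σf = 37
Mean = 73 / 37 = 1.9730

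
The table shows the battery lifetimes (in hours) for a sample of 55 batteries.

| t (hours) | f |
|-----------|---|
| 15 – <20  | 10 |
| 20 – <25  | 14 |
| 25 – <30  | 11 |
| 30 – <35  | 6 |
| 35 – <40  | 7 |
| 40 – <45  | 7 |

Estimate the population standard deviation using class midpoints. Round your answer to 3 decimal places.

8.260

Midpoints: 17.5, 22.5, 27.5, 32.5, 37.5, 42.5
n = 55, Σfm = 1547.5, mean = 28.1364
Σfm² = 47293.75
Σf(m − x̄)² = Σfm² − (Σfm)²/n = 47293.75 − 1547.5²/55 = 3752.7273
Population variance = 3752.7273 / 55 = 68.2314
Standard deviation = √68.2314 = 8.2602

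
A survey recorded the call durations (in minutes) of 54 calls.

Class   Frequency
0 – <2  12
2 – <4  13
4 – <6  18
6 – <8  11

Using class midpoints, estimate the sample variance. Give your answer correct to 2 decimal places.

Midpoints: 1, 3, 5, 7
n = 54, Σfm = 218, mean = 4.0370
Σfm² = 1118
Σf(m − x̄)² = Σfm² − (Σfm)²/n = 1118 − 218²/54 = 237.9259
Sample variance = 237.9259 / 53 = 4.4892

4.49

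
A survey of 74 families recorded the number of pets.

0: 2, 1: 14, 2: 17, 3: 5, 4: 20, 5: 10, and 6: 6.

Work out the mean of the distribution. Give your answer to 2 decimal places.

Values: 0, 1, 2, 3, 4, 5, 6
Σfx = 2×0 + 14×1 + 17×2 + 5×3 + 20×4 + 10×5 + 6×6 = 229
n = Σf = 74
Mean = 229 / 74 = 3.0946

3.09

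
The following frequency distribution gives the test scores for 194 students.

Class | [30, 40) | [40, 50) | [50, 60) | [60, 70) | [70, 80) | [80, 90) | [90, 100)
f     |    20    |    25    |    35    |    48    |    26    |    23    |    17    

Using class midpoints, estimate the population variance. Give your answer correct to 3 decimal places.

Midpoints: 35, 45, 55, 65, 75, 85, 95
n = 194, Σfm = 12390, mean = 63.8660
Σfm² = 849650
Σf(m − x̄)² = Σfm² − (Σfm)²/n = 849650 − 12390²/194 = 58350.5155
Population variance = 58350.5155 / 194 = 300.7759

300.776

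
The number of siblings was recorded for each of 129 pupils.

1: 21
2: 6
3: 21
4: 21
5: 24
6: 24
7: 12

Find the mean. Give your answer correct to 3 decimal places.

4.093

Values: 1, 2, 3, 4, 5, 6, 7
Σfx = 21×1 + 6×2 + 21×3 + 21×4 + 24×5 + 24×6 + 12×7 = 528
n = Σf = 129
Mean = 528 / 129 = 4.0930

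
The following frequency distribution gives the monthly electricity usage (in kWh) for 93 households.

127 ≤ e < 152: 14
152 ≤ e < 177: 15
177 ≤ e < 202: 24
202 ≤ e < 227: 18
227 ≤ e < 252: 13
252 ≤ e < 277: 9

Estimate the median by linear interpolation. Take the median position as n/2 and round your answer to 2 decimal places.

195.23

Cumulative frequencies: 14, 29, 53, 71, 84, 93
n = 93; position = n/2 = 46.5.
This falls in the class 177 ≤ e < 202: L = 177, F = 29, f = 24, h = 25.
Median ≈ 177 + ((46.5 − 29) / 24) × 25 = 195.2292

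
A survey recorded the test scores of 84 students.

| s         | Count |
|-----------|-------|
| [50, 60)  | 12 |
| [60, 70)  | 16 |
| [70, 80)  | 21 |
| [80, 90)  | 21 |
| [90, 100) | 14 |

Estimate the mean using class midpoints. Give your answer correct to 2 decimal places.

Midpoints: 55, 65, 75, 85, 95
Σfm = 12×55 + 16×65 + 21×75 + 21×85 + 14×95 = 6390
n = Σf = 84
Mean = 6390 / 84 = 76.0714

76.07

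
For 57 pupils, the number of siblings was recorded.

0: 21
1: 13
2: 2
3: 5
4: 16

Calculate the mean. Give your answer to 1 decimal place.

Values: 0, 1, 2, 3, 4
Σfx = 21×0 + 13×1 + 2×2 + 5×3 + 16×4 = 96
n = Σf = 57
Mean = 96 / 57 = 1.6842

1.7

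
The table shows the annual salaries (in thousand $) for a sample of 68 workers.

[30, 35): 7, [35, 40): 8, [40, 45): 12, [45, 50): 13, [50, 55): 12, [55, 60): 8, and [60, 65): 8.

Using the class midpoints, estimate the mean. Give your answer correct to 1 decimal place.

Midpoints: 32.5, 37.5, 42.5, 47.5, 52.5, 57.5, 62.5
Σfm = 7×32.5 + 8×37.5 + 12×42.5 + 13×47.5 + 12×52.5 + 8×57.5 + 8×62.5 = 3245
n = Σf = 68
Mean = 3245 / 68 = 47.7206

47.7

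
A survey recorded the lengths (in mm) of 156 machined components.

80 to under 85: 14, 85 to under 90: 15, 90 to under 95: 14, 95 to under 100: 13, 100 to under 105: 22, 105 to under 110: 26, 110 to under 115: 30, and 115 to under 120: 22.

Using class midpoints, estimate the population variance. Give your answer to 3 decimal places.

123.615

Midpoints: 82.5, 87.5, 92.5, 97.5, 102.5, 107.5, 112.5, 117.5
n = 156, Σfm = 16040, mean = 102.8205
Σfm² = 1668525
Σf(m − x̄)² = Σfm² − (Σfm)²/n = 1668525 − 16040²/156 = 19283.9744
Population variance = 19283.9744 / 156 = 123.6152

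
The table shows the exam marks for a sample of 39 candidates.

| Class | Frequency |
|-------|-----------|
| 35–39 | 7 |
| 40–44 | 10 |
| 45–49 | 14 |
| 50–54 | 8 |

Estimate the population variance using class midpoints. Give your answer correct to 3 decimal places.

25.279

Midpoints: 37, 42, 47, 52
n = 39, Σfm = 1753, mean = 44.9487
Σfm² = 79781
Σf(m − x̄)² = Σfm² − (Σfm)²/n = 79781 − 1753²/39 = 985.8974
Population variance = 985.8974 / 39 = 25.2794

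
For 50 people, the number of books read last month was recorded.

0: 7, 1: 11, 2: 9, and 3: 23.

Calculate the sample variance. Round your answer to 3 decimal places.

Values: 0, 1, 2, 3
n = 50, Σfx = 98, mean = 1.9600
Σfx² = 254
Σf(x − x̄)² = Σfx² − (Σfx)²/n = 254 − 98²/50 = 61.9200
Sample variance = 61.9200 / 49 = 1.2637

1.264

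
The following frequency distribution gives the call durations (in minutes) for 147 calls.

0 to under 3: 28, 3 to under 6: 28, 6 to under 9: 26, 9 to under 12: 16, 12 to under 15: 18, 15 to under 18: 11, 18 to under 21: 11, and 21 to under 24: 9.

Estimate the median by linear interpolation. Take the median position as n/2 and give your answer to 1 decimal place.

8.0

Cumulative frequencies: 28, 56, 82, 98, 116, 127, 138, 147
n = 147; position = n/2 = 73.5.
This falls in the class 6 to under 9: L = 6, F = 56, f = 26, h = 3.
Median ≈ 6 + ((73.5 − 56) / 26) × 3 = 8.0192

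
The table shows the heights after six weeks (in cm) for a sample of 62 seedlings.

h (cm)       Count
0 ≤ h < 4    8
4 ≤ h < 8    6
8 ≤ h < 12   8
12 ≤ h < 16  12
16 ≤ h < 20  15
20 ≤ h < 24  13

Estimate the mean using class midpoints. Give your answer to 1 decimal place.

Midpoints: 2, 6, 10, 14, 18, 22
Σfm = 8×2 + 6×6 + 8×10 + 12×14 + 15×18 + 13×22 = 856
n = Σf = 62
Mean = 856 / 62 = 13.8065

13.8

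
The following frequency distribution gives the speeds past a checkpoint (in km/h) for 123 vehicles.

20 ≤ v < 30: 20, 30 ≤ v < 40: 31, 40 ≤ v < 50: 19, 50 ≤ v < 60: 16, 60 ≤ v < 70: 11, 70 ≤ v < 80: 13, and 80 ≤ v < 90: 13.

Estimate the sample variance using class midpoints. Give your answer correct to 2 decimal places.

384.14

Midpoints: 25, 35, 45, 55, 65, 75, 85
n = 123, Σfm = 6115, mean = 49.7154
Σfm² = 350875
Σf(m − x̄)² = Σfm² − (Σfm)²/n = 350875 − 6115²/123 = 46865.0407
Sample variance = 46865.0407 / 122 = 384.1397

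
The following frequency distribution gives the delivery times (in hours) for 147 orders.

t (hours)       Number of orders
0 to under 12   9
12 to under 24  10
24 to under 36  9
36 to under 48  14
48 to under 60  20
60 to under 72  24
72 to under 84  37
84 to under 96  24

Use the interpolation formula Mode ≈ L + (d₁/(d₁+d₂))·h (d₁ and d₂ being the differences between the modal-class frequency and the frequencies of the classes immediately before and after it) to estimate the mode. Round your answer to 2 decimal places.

78.00

Modal class: 72 to under 84 (highest frequency 37).
d₁ = 37 − 24 = 13, d₂ = 37 − 24 = 13
Mode ≈ 72 + (13/(13+13)) × 12 = 72 + 6.0000 = 78.0000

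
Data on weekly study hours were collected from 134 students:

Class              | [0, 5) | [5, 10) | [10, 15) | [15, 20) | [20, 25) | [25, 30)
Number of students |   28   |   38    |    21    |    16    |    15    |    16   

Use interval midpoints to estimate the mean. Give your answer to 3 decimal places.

12.500

Midpoints: 2.5, 7.5, 12.5, 17.5, 22.5, 27.5
Σfm = 28×2.5 + 38×7.5 + 21×12.5 + 16×17.5 + 15×22.5 + 16×27.5 = 1675
n = Σf = 134
Mean = 1675 / 134 = 12.5000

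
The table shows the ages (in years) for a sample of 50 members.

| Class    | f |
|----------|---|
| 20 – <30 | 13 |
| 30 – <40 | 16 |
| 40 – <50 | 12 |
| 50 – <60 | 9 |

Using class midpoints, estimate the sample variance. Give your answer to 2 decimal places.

Midpoints: 25, 35, 45, 55
n = 50, Σfm = 1920, mean = 38.4000
Σfm² = 79250
Σf(m − x̄)² = Σfm² − (Σfm)²/n = 79250 − 1920²/50 = 5522.0000
Sample variance = 5522.0000 / 49 = 112.6939

112.69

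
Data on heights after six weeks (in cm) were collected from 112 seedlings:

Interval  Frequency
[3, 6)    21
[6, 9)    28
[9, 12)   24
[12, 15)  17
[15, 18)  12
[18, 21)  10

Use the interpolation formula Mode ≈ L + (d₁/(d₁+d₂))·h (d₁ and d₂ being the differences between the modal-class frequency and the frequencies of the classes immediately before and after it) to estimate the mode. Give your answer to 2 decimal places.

Modal class: [6, 9) (highest frequency 28).
d₁ = 28 − 21 = 7, d₂ = 28 − 24 = 4
Mode ≈ 6 + (7/(7+4)) × 3 = 6 + 1.9091 = 7.9091

7.91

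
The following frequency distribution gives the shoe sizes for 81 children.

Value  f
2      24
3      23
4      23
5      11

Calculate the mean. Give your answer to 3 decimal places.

3.259

Values: 2, 3, 4, 5
Σfx = 24×2 + 23×3 + 23×4 + 11×5 = 264
n = Σf = 81
Mean = 264 / 81 = 3.2593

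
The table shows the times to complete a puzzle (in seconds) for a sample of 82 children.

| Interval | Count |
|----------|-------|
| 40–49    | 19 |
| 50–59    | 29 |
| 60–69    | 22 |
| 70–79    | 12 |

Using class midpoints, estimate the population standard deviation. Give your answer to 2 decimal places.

Midpoints: 44.5, 54.5, 64.5, 74.5
n = 82, Σfm = 4739, mean = 57.7927
Σfm² = 281890.5
Σf(m − x̄)² = Σfm² − (Σfm)²/n = 281890.5 − 4739²/82 = 8010.9756
Population variance = 8010.9756 / 82 = 97.6948
Standard deviation = √97.6948 = 9.8841

9.88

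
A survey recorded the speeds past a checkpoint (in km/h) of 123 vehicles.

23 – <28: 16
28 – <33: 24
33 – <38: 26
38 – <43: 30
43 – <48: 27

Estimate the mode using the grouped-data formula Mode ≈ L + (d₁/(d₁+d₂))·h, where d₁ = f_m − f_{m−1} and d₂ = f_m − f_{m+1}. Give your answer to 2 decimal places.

40.86

Modal class: 38 – <43 (highest frequency 30).
d₁ = 30 − 26 = 4, d₂ = 30 − 27 = 3
Mode ≈ 38 + (4/(4+3)) × 5 = 38 + 2.8571 = 40.8571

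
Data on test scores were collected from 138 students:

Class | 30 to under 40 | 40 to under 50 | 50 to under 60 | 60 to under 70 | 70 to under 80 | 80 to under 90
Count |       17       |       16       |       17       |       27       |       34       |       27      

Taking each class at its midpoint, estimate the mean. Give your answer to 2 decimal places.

64.13

Midpoints: 35, 45, 55, 65, 75, 85
Σfm = 17×35 + 16×45 + 17×55 + 27×65 + 34×75 + 27×85 = 8850
n = Σf = 138
Mean = 8850 / 138 = 64.1304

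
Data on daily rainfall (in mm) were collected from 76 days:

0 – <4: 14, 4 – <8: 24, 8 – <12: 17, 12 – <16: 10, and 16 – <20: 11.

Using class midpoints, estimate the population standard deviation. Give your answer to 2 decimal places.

5.21

Midpoints: 2, 6, 10, 14, 18
n = 76, Σfm = 680, mean = 8.9474
Σfm² = 8144
Σf(m − x̄)² = Σfm² − (Σfm)²/n = 8144 − 680²/76 = 2059.7895
Population variance = 2059.7895 / 76 = 27.1025
Standard deviation = √27.1025 = 5.2060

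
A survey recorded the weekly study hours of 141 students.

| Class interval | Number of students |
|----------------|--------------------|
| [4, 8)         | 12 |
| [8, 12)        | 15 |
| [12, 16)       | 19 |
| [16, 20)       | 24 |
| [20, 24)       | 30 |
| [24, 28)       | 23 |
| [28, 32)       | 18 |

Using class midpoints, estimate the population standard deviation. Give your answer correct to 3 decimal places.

Midpoints: 6, 10, 14, 18, 22, 26, 30
n = 141, Σfm = 2718, mean = 19.2766
Σfm² = 59700
Σf(m − x̄)² = Σfm² − (Σfm)²/n = 59700 − 2718²/141 = 7306.2128
Population variance = 7306.2128 / 141 = 51.8171
Standard deviation = √51.8171 = 7.1984

7.198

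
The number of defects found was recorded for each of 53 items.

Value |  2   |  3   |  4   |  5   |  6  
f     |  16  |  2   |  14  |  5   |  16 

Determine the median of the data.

Cumulative frequencies: 16, 18, 32, 37, 53
n = 53, so the median is the value in position (n+1)/2 = 27.
Position 27 falls at value 4.

4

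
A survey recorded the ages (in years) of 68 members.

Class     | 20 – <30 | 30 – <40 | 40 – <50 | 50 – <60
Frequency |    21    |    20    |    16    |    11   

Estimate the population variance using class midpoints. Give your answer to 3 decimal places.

Midpoints: 25, 35, 45, 55
n = 68, Σfm = 2550, mean = 37.5000
Σfm² = 103300
Σf(m − x̄)² = Σfm² − (Σfm)²/n = 103300 − 2550²/68 = 7675.0000
Population variance = 7675.0000 / 68 = 112.8676

112.868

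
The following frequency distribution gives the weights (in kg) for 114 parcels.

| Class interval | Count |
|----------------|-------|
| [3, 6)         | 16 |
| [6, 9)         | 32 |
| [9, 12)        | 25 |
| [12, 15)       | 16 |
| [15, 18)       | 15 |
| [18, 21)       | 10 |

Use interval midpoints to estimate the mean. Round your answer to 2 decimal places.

10.82

Midpoints: 4.5, 7.5, 10.5, 13.5, 16.5, 19.5
Σfm = 16×4.5 + 32×7.5 + 25×10.5 + 16×13.5 + 15×16.5 + 10×19.5 = 1233
n = Σf = 114
Mean = 1233 / 114 = 10.8158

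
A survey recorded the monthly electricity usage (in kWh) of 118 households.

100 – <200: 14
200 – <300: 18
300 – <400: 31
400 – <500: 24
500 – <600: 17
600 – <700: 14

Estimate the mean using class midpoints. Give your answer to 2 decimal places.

395.76

Midpoints: 150, 250, 350, 450, 550, 650
Σfm = 14×150 + 18×250 + 31×350 + 24×450 + 17×550 + 14×650 = 46700
n = Σf = 118
Mean = 46700 / 118 = 395.7627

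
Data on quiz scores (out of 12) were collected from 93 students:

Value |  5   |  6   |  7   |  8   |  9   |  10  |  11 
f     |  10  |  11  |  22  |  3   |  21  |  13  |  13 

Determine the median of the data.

9

Cumulative frequencies: 10, 21, 43, 46, 67, 80, 93
n = 93, so the median is the value in position (n+1)/2 = 47.
Position 47 falls at value 9.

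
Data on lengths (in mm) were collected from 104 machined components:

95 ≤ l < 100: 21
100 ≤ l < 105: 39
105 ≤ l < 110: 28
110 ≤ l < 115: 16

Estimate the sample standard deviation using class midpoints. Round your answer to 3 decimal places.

4.886

Midpoints: 97.5, 102.5, 107.5, 112.5
n = 104, Σfm = 10855, mean = 104.3750
Σfm² = 1135450
Σf(m − x̄)² = Σfm² − (Σfm)²/n = 1135450 − 10855²/104 = 2459.3750
Sample variance = 2459.3750 / 103 = 23.8774
Standard deviation = √23.8774 = 4.8865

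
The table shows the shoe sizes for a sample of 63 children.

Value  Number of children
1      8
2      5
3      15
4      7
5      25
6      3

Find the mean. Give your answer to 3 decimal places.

Values: 1, 2, 3, 4, 5, 6
Σfx = 8×1 + 5×2 + 15×3 + 7×4 + 25×5 + 3×6 = 234
n = Σf = 63
Mean = 234 / 63 = 3.7143

3.714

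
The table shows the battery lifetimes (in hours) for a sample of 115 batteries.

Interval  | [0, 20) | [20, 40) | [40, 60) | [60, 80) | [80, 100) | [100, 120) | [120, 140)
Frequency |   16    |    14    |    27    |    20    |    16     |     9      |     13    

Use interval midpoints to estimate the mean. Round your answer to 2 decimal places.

Midpoints: 10, 30, 50, 70, 90, 110, 130
Σfm = 16×10 + 14×30 + 27×50 + 20×70 + 16×90 + 9×110 + 13×130 = 7450
n = Σf = 115
Mean = 7450 / 115 = 64.7826

64.78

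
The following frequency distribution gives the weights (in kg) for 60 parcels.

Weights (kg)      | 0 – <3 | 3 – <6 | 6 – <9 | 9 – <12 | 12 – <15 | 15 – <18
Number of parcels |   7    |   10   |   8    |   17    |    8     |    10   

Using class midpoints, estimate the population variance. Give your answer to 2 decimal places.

22.75

Midpoints: 1.5, 4.5, 7.5, 10.5, 13.5, 16.5
n = 60, Σfm = 567, mean = 9.4500
Σfm² = 6723
Σf(m − x̄)² = Σfm² − (Σfm)²/n = 6723 − 567²/60 = 1364.8500
Population variance = 1364.8500 / 60 = 22.7475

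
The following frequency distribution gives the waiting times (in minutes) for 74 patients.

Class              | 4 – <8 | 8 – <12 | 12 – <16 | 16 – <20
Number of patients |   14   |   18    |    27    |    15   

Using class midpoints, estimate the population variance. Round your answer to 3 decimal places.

16.435

Midpoints: 6, 10, 14, 18
n = 74, Σfm = 912, mean = 12.3243
Σfm² = 12456
Σf(m − x̄)² = Σfm² − (Σfm)²/n = 12456 − 912²/74 = 1216.2162
Population variance = 1216.2162 / 74 = 16.4354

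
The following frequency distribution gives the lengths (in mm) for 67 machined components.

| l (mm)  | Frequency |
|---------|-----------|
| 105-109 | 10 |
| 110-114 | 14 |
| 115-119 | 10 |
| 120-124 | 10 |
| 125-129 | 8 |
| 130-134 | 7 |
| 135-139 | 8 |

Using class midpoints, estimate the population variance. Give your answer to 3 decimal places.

Midpoints: 107, 112, 117, 122, 127, 132, 137
n = 67, Σfm = 8064, mean = 120.3582
Σfm² = 976988
Σf(m − x̄)² = Σfm² − (Σfm)²/n = 976988 − 8064²/67 = 6419.4030
Population variance = 6419.4030 / 67 = 95.8120

95.812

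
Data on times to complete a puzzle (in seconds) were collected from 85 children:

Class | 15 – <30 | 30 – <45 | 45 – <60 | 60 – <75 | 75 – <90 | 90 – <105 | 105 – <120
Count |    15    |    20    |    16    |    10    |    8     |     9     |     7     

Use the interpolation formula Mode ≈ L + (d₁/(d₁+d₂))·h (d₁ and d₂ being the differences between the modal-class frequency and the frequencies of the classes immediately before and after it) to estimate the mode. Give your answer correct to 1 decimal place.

Modal class: 30 – <45 (highest frequency 20).
d₁ = 20 − 15 = 5, d₂ = 20 − 16 = 4
Mode ≈ 30 + (5/(5+4)) × 15 = 30 + 8.3333 = 38.3333

38.3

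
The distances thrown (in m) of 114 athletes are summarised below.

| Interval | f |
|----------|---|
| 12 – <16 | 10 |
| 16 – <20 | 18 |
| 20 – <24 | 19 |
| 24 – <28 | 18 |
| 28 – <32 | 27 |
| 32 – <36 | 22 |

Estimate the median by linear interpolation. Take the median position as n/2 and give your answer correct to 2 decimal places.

Cumulative frequencies: 10, 28, 47, 65, 92, 114
n = 114; position = n/2 = 57.
This falls in the class 24 – <28: L = 24, F = 47, f = 18, h = 4.
Median ≈ 24 + ((57 − 47) / 18) × 4 = 26.2222

26.22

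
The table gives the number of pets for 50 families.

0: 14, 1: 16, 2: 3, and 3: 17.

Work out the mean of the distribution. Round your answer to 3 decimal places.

1.460

Values: 0, 1, 2, 3
Σfx = 14×0 + 16×1 + 3×2 + 17×3 = 73
n = Σf = 50
Mean = 73 / 50 = 1.4600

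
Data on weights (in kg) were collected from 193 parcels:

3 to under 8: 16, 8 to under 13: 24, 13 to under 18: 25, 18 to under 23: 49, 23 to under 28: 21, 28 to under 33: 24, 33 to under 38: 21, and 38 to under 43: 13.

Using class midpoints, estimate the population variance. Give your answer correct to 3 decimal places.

98.243

Midpoints: 5.5, 10.5, 15.5, 20.5, 25.5, 30.5, 35.5, 40.5
n = 193, Σfm = 4271.5, mean = 22.1321
Σfm² = 113498.25
Σf(m − x̄)² = Σfm² − (Σfm)²/n = 113498.25 − 4271.5²/193 = 18960.8808
Population variance = 18960.8808 / 193 = 98.2429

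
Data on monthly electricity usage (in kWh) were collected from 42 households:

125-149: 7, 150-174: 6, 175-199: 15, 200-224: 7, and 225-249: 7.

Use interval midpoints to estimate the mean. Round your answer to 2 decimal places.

Midpoints: 137, 162, 187, 212, 237
Σfm = 7×137 + 6×162 + 15×187 + 7×212 + 7×237 = 7879
n = Σf = 42
Mean = 7879 / 42 = 187.5952

187.60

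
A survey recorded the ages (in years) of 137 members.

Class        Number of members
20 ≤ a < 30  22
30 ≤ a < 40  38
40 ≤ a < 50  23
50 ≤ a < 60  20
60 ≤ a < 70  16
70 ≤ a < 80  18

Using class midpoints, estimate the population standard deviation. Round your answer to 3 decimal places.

Midpoints: 25, 35, 45, 55, 65, 75
n = 137, Σfm = 6405, mean = 46.7518
Σfm² = 336225
Σf(m − x̄)² = Σfm² − (Σfm)²/n = 336225 − 6405²/137 = 36779.5620
Population variance = 36779.5620 / 137 = 268.4640
Standard deviation = √268.4640 = 16.3849

16.385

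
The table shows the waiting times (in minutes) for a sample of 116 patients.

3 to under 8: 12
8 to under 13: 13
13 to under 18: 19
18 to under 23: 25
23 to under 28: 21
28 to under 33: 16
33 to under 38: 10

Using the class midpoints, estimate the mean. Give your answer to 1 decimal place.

Midpoints: 5.5, 10.5, 15.5, 20.5, 25.5, 30.5, 35.5
Σfm = 12×5.5 + 13×10.5 + 19×15.5 + 25×20.5 + 21×25.5 + 16×30.5 + 10×35.5 = 2388
n = Σf = 116
Mean = 2388 / 116 = 20.5862

20.6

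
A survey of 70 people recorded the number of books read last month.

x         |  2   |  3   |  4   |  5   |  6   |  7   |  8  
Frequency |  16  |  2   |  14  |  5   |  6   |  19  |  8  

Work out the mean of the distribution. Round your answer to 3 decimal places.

5.029

Values: 2, 3, 4, 5, 6, 7, 8
Σfx = 16×2 + 2×3 + 14×4 + 5×5 + 6×6 + 19×7 + 8×8 = 352
n = Σf = 70
Mean = 352 / 70 = 5.0286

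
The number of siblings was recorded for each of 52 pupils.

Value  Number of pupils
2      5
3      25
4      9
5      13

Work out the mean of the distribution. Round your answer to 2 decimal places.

Values: 2, 3, 4, 5
Σfx = 5×2 + 25×3 + 9×4 + 13×5 = 186
n = Σf = 52
Mean = 186 / 52 = 3.5769

3.58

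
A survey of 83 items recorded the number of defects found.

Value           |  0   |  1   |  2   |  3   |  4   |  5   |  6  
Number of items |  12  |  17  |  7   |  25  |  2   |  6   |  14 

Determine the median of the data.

3

Cumulative frequencies: 12, 29, 36, 61, 63, 69, 83
n = 83, so the median is the value in position (n+1)/2 = 42.
Position 42 falls at value 3.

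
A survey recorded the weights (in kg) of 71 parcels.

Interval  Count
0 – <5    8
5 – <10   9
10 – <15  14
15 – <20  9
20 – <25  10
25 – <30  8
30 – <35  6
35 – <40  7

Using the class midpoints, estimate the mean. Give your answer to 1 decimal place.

18.6

Midpoints: 2.5, 7.5, 12.5, 17.5, 22.5, 27.5, 32.5, 37.5
Σfm = 8×2.5 + 9×7.5 + 14×12.5 + 9×17.5 + 10×22.5 + 8×27.5 + 6×32.5 + 7×37.5 = 1322.5
n = Σf = 71
Mean = 1322.5 / 71 = 18.6268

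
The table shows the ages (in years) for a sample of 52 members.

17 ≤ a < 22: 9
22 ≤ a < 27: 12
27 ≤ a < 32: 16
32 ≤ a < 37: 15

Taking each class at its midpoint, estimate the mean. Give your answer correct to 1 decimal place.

Midpoints: 19.5, 24.5, 29.5, 34.5
Σfm = 9×19.5 + 12×24.5 + 16×29.5 + 15×34.5 = 1459
n = Σf = 52
Mean = 1459 / 52 = 28.0577

28.1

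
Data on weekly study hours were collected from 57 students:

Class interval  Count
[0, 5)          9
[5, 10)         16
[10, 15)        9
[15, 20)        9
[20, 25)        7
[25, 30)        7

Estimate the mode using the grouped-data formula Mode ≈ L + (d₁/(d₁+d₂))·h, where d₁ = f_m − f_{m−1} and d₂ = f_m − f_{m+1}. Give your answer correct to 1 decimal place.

7.5

Modal class: [5, 10) (highest frequency 16).
d₁ = 16 − 9 = 7, d₂ = 16 − 9 = 7
Mode ≈ 5 + (7/(7+7)) × 5 = 5 + 2.5000 = 7.5000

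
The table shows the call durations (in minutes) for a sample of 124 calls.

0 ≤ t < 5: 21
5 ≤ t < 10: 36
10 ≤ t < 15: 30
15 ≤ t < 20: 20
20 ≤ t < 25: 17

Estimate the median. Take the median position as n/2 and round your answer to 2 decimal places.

10.83

Cumulative frequencies: 21, 57, 87, 107, 124
n = 124; position = n/2 = 62.
This falls in the class 10 ≤ t < 15: L = 10, F = 57, f = 30, h = 5.
Median ≈ 10 + ((62 − 57) / 30) × 5 = 10.8333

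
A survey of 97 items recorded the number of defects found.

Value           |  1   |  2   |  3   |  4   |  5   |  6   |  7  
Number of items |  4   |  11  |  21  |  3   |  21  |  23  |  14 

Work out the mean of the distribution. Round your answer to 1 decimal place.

4.6

Values: 1, 2, 3, 4, 5, 6, 7
Σfx = 4×1 + 11×2 + 21×3 + 3×4 + 21×5 + 23×6 + 14×7 = 442
n = Σf = 97
Mean = 442 / 97 = 4.5567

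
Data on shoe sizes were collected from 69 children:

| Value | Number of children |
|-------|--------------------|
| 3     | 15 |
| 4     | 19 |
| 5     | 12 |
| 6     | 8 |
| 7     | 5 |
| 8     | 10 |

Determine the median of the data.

Cumulative frequencies: 15, 34, 46, 54, 59, 69
n = 69, so the median is the value in position (n+1)/2 = 35.
Position 35 falls at value 5.

5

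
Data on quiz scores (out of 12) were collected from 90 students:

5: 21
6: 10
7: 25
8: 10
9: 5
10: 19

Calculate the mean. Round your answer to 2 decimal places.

Values: 5, 6, 7, 8, 9, 10
Σfx = 21×5 + 10×6 + 25×7 + 10×8 + 5×9 + 19×10 = 655
n = Σf = 90
Mean = 655 / 90 = 7.2778

7.28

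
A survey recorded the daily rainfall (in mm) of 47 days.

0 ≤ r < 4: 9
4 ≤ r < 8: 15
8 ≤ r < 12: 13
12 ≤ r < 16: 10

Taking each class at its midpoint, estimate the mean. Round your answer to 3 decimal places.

Midpoints: 2, 6, 10, 14
Σfm = 9×2 + 15×6 + 13×10 + 10×14 = 378
n = Σf = 47
Mean = 378 / 47 = 8.0426

8.043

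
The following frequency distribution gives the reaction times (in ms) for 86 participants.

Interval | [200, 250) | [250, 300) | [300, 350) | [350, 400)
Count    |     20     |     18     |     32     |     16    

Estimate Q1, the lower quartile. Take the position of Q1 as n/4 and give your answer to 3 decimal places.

254.167

Cumulative frequencies: 20, 38, 70, 86
n = 86; position = n/4 = 21.5.
This falls in the class [250, 300): L = 250, F = 20, f = 18, h = 50.
Lower quartile ≈ 250 + ((21.5 − 20) / 18) × 50 = 254.1667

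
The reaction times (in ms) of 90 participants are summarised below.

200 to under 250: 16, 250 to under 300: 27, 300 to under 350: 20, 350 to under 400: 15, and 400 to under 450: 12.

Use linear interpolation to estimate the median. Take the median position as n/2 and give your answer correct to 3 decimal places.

Cumulative frequencies: 16, 43, 63, 78, 90
n = 90; position = n/2 = 45.
This falls in the class 300 to under 350: L = 300, F = 43, f = 20, h = 50.
Median ≈ 300 + ((45 − 43) / 20) × 50 = 305.0000

305.000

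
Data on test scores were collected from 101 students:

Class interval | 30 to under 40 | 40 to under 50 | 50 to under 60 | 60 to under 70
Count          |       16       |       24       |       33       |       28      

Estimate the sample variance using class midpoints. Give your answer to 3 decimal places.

108.238

Midpoints: 35, 45, 55, 65
n = 101, Σfm = 5275, mean = 52.2277
Σfm² = 286325
Σf(m − x̄)² = Σfm² − (Σfm)²/n = 286325 − 5275²/101 = 10823.7624
Sample variance = 10823.7624 / 100 = 108.2376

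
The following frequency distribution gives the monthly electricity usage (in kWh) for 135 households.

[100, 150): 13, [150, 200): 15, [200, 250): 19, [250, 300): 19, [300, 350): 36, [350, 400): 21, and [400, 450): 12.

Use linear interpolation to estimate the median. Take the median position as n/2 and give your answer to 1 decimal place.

Cumulative frequencies: 13, 28, 47, 66, 102, 123, 135
n = 135; position = n/2 = 67.5.
This falls in the class [300, 350): L = 300, F = 66, f = 36, h = 50.
Median ≈ 300 + ((67.5 − 66) / 36) × 50 = 302.0833

302.1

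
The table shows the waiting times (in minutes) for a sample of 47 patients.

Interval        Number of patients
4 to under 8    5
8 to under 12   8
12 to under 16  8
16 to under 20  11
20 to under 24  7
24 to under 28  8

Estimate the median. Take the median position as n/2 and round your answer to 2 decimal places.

Cumulative frequencies: 5, 13, 21, 32, 39, 47
n = 47; position = n/2 = 23.5.
This falls in the class 16 to under 20: L = 16, F = 21, f = 11, h = 4.
Median ≈ 16 + ((23.5 − 21) / 11) × 4 = 16.9091

16.91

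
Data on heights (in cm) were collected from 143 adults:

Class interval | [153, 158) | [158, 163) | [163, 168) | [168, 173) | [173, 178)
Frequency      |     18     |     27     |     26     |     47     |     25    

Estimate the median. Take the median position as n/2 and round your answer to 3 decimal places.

168.053

Cumulative frequencies: 18, 45, 71, 118, 143
n = 143; position = n/2 = 71.5.
This falls in the class [168, 173): L = 168, F = 71, f = 47, h = 5.
Median ≈ 168 + ((71.5 − 71) / 47) × 5 = 168.0532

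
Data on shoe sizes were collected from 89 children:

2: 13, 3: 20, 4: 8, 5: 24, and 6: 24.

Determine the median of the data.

5

Cumulative frequencies: 13, 33, 41, 65, 89
n = 89, so the median is the value in position (n+1)/2 = 45.
Position 45 falls at value 5.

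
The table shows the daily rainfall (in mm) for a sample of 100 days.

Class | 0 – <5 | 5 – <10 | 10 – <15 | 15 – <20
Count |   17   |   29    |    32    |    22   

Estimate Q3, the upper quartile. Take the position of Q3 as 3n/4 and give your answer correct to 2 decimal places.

14.53

Cumulative frequencies: 17, 46, 78, 100
n = 100; position = 3n/4 = 75.
This falls in the class 10 – <15: L = 10, F = 46, f = 32, h = 5.
Upper quartile ≈ 10 + ((75 − 46) / 32) × 5 = 14.5312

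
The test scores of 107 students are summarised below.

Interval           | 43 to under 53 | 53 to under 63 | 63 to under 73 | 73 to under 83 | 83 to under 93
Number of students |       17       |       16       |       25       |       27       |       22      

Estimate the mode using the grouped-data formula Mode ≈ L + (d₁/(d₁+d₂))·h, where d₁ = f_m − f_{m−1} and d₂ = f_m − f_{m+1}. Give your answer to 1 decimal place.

75.9

Modal class: 73 to under 83 (highest frequency 27).
d₁ = 27 − 25 = 2, d₂ = 27 − 22 = 5
Mode ≈ 73 + (2/(2+5)) × 10 = 73 + 2.8571 = 75.8571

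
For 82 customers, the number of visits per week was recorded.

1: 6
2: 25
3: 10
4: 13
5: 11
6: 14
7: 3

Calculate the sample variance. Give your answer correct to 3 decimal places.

Values: 1, 2, 3, 4, 5, 6, 7
n = 82, Σfx = 298, mean = 3.6341
Σfx² = 1330
Σf(x − x̄)² = Σfx² − (Σfx)²/n = 1330 − 298²/82 = 247.0244
Sample variance = 247.0244 / 81 = 3.0497

3.050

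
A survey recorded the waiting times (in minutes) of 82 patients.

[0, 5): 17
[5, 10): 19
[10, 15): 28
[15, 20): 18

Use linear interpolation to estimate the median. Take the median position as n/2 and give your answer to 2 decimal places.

10.89

Cumulative frequencies: 17, 36, 64, 82
n = 82; position = n/2 = 41.
This falls in the class [10, 15): L = 10, F = 36, f = 28, h = 5.
Median ≈ 10 + ((41 − 36) / 28) × 5 = 10.8929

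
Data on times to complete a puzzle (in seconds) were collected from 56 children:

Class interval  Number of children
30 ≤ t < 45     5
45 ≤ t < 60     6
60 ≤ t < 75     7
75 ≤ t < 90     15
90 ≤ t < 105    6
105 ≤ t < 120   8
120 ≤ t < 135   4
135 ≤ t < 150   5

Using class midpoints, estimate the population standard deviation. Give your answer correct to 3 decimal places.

29.923

Midpoints: 37.5, 52.5, 67.5, 82.5, 97.5, 112.5, 127.5, 142.5
n = 56, Σfm = 4920, mean = 87.8571
Σfm² = 482400
Σf(m − x̄)² = Σfm² − (Σfm)²/n = 482400 − 4920²/56 = 50142.8571
Population variance = 50142.8571 / 56 = 895.4082
Standard deviation = √895.4082 = 29.9234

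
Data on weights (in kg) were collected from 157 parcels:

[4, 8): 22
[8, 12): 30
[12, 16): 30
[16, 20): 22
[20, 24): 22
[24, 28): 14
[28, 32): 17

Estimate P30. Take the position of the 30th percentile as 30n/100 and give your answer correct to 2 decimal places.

Cumulative frequencies: 22, 52, 82, 104, 126, 140, 157
n = 157; position = 30n/100 = 47.1.
This falls in the class [8, 12): L = 8, F = 22, f = 30, h = 4.
30th percentile ≈ 8 + ((47.1 − 22) / 30) × 4 = 11.3467

11.35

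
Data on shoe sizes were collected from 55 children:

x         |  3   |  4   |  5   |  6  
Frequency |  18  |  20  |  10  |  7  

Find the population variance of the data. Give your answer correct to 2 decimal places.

1.01

Values: 3, 4, 5, 6
n = 55, Σfx = 226, mean = 4.1091
Σfx² = 984
Σf(x − x̄)² = Σfx² − (Σfx)²/n = 984 − 226²/55 = 55.3455
Population variance = 55.3455 / 55 = 1.0063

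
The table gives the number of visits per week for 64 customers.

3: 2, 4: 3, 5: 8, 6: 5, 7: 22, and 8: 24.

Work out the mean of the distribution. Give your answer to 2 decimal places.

Values: 3, 4, 5, 6, 7, 8
Σfx = 2×3 + 3×4 + 8×5 + 5×6 + 22×7 + 24×8 = 434
n = Σf = 64
Mean = 434 / 64 = 6.7812

6.78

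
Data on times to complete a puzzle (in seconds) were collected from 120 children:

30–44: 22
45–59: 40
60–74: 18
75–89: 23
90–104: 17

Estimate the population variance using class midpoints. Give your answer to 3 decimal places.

399.234

Midpoints: 37, 52, 67, 82, 97
n = 120, Σfm = 7635, mean = 63.6250
Σfm² = 533685
Σf(m − x̄)² = Σfm² − (Σfm)²/n = 533685 − 7635²/120 = 47908.1250
Population variance = 47908.1250 / 120 = 399.2344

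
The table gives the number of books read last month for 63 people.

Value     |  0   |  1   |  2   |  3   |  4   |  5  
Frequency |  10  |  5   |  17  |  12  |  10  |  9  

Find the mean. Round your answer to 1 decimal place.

Values: 0, 1, 2, 3, 4, 5
Σfx = 10×0 + 5×1 + 17×2 + 12×3 + 10×4 + 9×5 = 160
n = Σf = 63
Mean = 160 / 63 = 2.5397

2.5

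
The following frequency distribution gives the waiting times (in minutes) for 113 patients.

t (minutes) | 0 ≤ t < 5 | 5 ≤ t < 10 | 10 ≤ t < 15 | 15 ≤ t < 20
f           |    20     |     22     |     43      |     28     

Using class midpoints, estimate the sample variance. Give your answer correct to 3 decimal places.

26.734

Midpoints: 2.5, 7.5, 12.5, 17.5
n = 113, Σfm = 1242.5, mean = 10.9956
Σfm² = 16656.25
Σf(m − x̄)² = Σfm² − (Σfm)²/n = 16656.25 − 1242.5²/113 = 2994.2478
Sample variance = 2994.2478 / 112 = 26.7344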